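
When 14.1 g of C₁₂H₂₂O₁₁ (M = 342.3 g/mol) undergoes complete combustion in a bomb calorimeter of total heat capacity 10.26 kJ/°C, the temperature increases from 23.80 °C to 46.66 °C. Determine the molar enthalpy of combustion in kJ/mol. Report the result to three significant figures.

ΔT = 46.66 − 23.80 = 22.86 °C
q_cal = C_cal × ΔT = 10.26 × 22.86 = 234.5436 kJ
n = 14.1 / 342.3 = 0.04119 mol
q_rxn = −q_cal = -234.5436 kJ
ΔH = -234.5436 / 0.04119 = -5694 kJ/mol

ΔH = -5690 kJ/mol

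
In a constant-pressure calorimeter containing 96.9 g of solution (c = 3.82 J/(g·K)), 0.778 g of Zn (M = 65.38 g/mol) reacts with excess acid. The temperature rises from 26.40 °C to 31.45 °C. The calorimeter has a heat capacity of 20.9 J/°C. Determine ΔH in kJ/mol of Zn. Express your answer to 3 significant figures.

ΔH = -166 kJ/mol

|ΔT| = |31.45 − 26.40| = 5.05 °C
|q_surr| = (96.9 × 3.82 + 20.9) × 5.05 = 391.058 × 5.05 = 1975 J
n(Zn) = 0.778 / 65.38 = 0.01190 mol
Temperature rose, so q_rxn = −|q_surr| = -1.975 kJ
ΔH = q_rxn / n = -166.0 kJ/mol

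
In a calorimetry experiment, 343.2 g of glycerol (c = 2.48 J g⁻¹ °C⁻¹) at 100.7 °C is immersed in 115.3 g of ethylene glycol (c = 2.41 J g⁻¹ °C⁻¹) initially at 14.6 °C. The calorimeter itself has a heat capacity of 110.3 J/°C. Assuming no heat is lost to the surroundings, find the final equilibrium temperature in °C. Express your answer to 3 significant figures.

Heat lost by glycerol = heat gained by ethylene glycol + calorimeter.
(343.2)(2.48)(100.7 − T) = [(115.3)(2.41) + 110.3](T − 14.6)
851.136 (100.7 − T) = 388.173 (T − 14.6)
85709 − 851.136 T = 388.173 T − 5667.3
91376.3 = 1239.309 T
T = 73.73 °C

T_f = 73.7 °C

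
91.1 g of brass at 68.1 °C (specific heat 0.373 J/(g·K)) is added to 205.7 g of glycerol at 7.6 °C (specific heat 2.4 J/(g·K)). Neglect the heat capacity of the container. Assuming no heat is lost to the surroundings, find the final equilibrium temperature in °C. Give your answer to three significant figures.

T_f = 11.5 °C

Heat lost by brass = heat gained by glycerol.
(91.1)(0.373)(68.1 − T) = (205.7)(2.4)(T − 7.6)
33.9803 (68.1 − T) = 493.68 (T − 7.6)
2314.1 − 33.9803 T = 493.68 T − 3752.0
6066.1 = 527.6603 T
T = 11.50 °C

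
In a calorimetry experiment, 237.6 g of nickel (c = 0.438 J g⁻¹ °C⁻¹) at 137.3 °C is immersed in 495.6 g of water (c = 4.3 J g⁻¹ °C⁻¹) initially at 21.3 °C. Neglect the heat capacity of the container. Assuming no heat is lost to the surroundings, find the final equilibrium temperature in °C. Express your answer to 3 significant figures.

T_f = 26.7 °C

Heat lost by nickel = heat gained by water.
(237.6)(0.438)(137.3 − T) = (495.6)(4.3)(T − 21.3)
104.0688 (137.3 − T) = 2131.08 (T − 21.3)
14289 − 104.0688 T = 2131.08 T − 45392
59681 = 2235.1488 T
T = 26.70 °C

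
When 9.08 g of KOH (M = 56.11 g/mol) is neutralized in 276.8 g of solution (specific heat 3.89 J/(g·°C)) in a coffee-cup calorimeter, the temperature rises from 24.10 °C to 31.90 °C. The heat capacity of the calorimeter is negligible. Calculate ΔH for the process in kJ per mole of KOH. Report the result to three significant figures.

|ΔT| = |31.90 − 24.10| = 7.80 °C
|q_surr| = (276.8 × 3.89) × 7.80 = 1076.752 × 7.80 = 8399 J
n(KOH) = 9.08 / 56.11 = 0.1618 mol
Temperature rose, so q_rxn = −|q_surr| = -8.399 kJ
ΔH = q_rxn / n = -51.91 kJ/mol

ΔH = -51.9 kJ/mol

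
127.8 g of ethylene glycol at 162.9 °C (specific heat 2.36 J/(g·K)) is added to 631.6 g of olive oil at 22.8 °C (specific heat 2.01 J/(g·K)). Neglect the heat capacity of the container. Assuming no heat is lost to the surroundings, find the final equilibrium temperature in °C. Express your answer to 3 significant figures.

Heat lost by ethylene glycol = heat gained by olive oil.
(127.8)(2.36)(162.9 − T) = (631.6)(2.01)(T − 22.8)
301.608 (162.9 − T) = 1269.516 (T − 22.8)
49132 − 301.608 T = 1269.516 T − 28945
78077 = 1571.124 T
T = 49.69 °C

T_f = 49.7 °C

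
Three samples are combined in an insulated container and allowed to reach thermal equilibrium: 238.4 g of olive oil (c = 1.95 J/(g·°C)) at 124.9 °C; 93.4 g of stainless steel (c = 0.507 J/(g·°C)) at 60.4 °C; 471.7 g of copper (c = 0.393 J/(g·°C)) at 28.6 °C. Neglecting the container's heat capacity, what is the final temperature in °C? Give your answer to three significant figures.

T_f = 94.9 °C

Σ mᵢcᵢ(T − Tᵢ) = 0  ⇒  T = Σ mᵢcᵢTᵢ / Σ mᵢcᵢ
Σ mᵢcᵢ = 238.4×1.95 + 93.4×0.507 + 471.7×0.393 = 697.6119
Σ mᵢcᵢTᵢ = 464.88×124.9 + 47.3538×60.4 + 185.3781×28.6 = 66225
T = 66225 / 697.6119 = 94.93 °C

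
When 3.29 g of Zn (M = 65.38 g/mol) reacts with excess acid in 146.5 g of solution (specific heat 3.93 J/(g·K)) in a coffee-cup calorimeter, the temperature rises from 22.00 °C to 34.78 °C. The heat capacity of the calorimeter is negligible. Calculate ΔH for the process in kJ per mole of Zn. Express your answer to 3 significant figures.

|ΔT| = |34.78 − 22.00| = 12.78 °C
|q_surr| = (146.5 × 3.93) × 12.78 = 575.745 × 12.78 = 7358 J
n(Zn) = 3.29 / 65.38 = 0.05032 mol
Temperature rose, so q_rxn = −|q_surr| = -7.358 kJ
ΔH = q_rxn / n = -146.2 kJ/mol

ΔH = -146 kJ/mol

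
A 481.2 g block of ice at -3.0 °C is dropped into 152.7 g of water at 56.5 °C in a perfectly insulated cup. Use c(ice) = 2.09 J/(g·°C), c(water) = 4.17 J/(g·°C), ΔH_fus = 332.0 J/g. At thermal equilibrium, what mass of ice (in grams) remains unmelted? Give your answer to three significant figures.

Heat to warm all ice to 0 °C: 481.2×2.09×3.0 = 3017.1 J
Heat released by water cooling to 0 °C: 152.7×4.17×56.5 = 35977 J
35977 J < 3017.1 + 481.2×332.0 = 162775.5 J, so not all ice melts; final T = 0 °C.
Heat left for melting: 35977 − 3017.1 = 32959.9 J
Mass melted = 32959.9 / 332.0 = 99.28 g
Ice remaining = 481.2 − 99.28 = 381.92 g

m_ice remaining = 382 g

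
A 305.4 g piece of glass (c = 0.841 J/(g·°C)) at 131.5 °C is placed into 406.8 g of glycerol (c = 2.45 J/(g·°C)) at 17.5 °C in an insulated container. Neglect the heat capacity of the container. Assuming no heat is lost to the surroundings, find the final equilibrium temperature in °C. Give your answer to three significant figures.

Heat lost by glass = heat gained by glycerol.
(305.4)(0.841)(131.5 − T) = (406.8)(2.45)(T − 17.5)
256.8414 (131.5 − T) = 996.66 (T − 17.5)
33775 − 256.8414 T = 996.66 T − 17442
51217 = 1253.5014 T
T = 40.86 °C

T_f = 40.9 °C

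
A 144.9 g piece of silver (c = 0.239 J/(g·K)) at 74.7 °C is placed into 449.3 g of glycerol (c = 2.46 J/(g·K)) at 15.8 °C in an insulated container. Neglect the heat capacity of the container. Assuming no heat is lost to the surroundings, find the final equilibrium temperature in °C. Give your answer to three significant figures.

T_f = 17.6 °C

Heat lost by silver = heat gained by glycerol.
(144.9)(0.239)(74.7 − T) = (449.3)(2.46)(T − 15.8)
34.6311 (74.7 − T) = 1105.278 (T − 15.8)
2586.9 − 34.6311 T = 1105.278 T − 17463
20049.9 = 1139.9091 T
T = 17.59 °C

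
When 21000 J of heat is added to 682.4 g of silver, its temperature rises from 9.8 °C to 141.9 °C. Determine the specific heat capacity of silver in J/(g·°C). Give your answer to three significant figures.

c = 0.233 J/(g·°C)

c = q / (m ΔT) = 21000 / (682.4 × 132.1)
c = 21000 / 90145.04 = 0.233 J/(g·°C)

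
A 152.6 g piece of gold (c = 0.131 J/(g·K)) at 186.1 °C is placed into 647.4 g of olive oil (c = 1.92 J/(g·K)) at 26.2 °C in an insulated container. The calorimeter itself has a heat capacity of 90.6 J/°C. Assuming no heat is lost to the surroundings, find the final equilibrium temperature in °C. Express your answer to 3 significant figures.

Heat lost by gold = heat gained by olive oil + calorimeter.
(152.6)(0.131)(186.1 − T) = [(647.4)(1.92) + 90.6](T − 26.2)
19.9906 (186.1 − T) = 1333.608 (T − 26.2)
3720.3 − 19.9906 T = 1333.608 T − 34941
38661.3 = 1353.5986 T
T = 28.56 °C

T_f = 28.6 °C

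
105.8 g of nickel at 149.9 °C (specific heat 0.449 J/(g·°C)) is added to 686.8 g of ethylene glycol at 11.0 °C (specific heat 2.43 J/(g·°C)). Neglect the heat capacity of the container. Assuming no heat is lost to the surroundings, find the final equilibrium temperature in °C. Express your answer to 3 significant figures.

T_f = 14.8 °C

Heat lost by nickel = heat gained by ethylene glycol.
(105.8)(0.449)(149.9 − T) = (686.8)(2.43)(T − 11.0)
47.5042 (149.9 − T) = 1668.924 (T − 11.0)
7120.9 − 47.5042 T = 1668.924 T − 18358
25478.9 = 1716.4282 T
T = 14.84 °C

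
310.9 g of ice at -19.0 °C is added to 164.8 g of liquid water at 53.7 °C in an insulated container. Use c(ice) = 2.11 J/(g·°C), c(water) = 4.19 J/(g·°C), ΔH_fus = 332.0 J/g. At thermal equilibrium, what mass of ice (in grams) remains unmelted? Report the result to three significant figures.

Heat to warm all ice to 0 °C: 310.9×2.11×19.0 = 12464 J
Heat released by water cooling to 0 °C: 164.8×4.19×53.7 = 37080 J
37080 J < 12464 + 310.9×332.0 = 115682.8 J, so not all ice melts; final T = 0 °C.
Heat left for melting: 37080 − 12464 = 24616 J
Mass melted = 24616 / 332.0 = 74.14 g
Ice remaining = 310.9 − 74.14 = 236.76 g

m_ice remaining = 237 g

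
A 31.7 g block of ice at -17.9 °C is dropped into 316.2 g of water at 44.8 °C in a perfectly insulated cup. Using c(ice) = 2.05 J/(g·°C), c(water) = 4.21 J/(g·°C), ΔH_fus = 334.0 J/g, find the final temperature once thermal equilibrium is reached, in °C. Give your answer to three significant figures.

T_f = 32.7 °C

Heat to bring ice to 0 °C and melt it: q₁ = 31.7×2.05×17.9 + 31.7×334.0 = 11751 J
Heat the water can supply cooling to 0 °C: 316.2×4.21×44.8 = 59637.8 J > q₁, so all ice melts.
Energy balance: 316.2×4.21×(44.8 − T) = 11751 + 31.7×4.21×(T − 0)
1331.202(44.8 − T) = 11751 + 133.457 T
59637.8 − 11751 = 1464.659 T
T = 47886.8 / 1464.659 = 32.69 °C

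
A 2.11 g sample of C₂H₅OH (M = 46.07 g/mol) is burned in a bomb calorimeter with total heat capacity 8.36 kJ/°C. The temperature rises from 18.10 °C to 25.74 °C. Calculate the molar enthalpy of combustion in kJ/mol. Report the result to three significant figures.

ΔT = 25.74 − 18.10 = 7.64 °C
q_cal = C_cal × ΔT = 8.36 × 7.64 = 63.8704 kJ
n = 2.11 / 46.07 = 0.04580 mol
q_rxn = −q_cal = -63.8704 kJ
ΔH = -63.8704 / 0.04580 = -1394.6 kJ/mol

ΔH = -1390 kJ/mol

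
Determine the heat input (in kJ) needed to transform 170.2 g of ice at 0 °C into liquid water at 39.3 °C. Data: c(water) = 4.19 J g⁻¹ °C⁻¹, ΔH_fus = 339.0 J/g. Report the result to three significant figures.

q = 85.7 kJ

q1 (melt at 0 °C): 170.2 × 339.0 = 57698 J
q2 (heat water 0.0→39.3 °C): 170.2 × 4.19 × 39.3 = 28026 J
Total: 57698 + 28026 = 85724 J = 85.7 kJ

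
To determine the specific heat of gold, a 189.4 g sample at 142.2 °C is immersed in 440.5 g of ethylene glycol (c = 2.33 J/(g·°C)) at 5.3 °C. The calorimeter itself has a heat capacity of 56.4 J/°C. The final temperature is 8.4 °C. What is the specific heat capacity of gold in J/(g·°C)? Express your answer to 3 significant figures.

q_gained = (440.5 × 2.33 + 56.4) × (8.4 − 5.3) = 3357 J
q_lost = 189.4 × c × (142.2 − 8.4) = 25341.72 c
Set equal: c = 3357 / 25341.72 = 0.132 J/(g·°C)

c = 0.132 J/(g·°C)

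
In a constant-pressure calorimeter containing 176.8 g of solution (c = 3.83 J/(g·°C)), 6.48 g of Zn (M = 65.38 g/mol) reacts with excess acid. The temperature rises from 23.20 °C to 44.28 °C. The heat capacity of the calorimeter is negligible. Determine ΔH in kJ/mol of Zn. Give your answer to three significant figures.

|ΔT| = |44.28 − 23.20| = 21.08 °C
|q_surr| = (176.8 × 3.83) × 21.08 = 677.144 × 21.08 = 14270 J
n(Zn) = 6.48 / 65.38 = 0.09911 mol
Temperature rose, so q_rxn = −|q_surr| = -14.27 kJ
ΔH = q_rxn / n = -144.0 kJ/mol

ΔH = -144 kJ/mol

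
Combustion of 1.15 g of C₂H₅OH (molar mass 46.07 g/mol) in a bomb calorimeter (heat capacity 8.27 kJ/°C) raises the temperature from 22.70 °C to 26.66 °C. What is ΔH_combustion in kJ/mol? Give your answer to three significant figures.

ΔH = -1310 kJ/mol

ΔT = 26.66 − 22.70 = 3.96 °C
q_cal = C_cal × ΔT = 8.27 × 3.96 = 32.7492 kJ
n = 1.15 / 46.07 = 0.02496 mol
q_rxn = −q_cal = -32.7492 kJ
ΔH = -32.7492 / 0.02496 = -1312 kJ/mol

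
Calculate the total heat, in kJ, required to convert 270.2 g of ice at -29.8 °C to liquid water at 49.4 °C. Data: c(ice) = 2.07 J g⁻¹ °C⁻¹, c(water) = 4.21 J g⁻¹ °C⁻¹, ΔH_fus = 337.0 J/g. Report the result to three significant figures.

q1 (heat ice -29.8→0.0 °C): 270.2 × 2.07 × 29.8 = 16668 J
q2 (melt at 0 °C): 270.2 × 337.0 = 91057 J
q3 (heat water 0.0→49.4 °C): 270.2 × 4.21 × 49.4 = 56195 J
Total: 16668 + 91057 + 56195 = 163920 J = 164 kJ

q = 164 kJ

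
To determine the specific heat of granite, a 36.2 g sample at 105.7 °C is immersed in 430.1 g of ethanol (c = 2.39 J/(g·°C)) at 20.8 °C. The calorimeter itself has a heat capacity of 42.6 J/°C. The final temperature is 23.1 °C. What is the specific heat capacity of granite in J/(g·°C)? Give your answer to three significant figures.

q_gained = (430.1 × 2.39 + 42.6) × (23.1 − 20.8) = 2462 J
q_lost = 36.2 × c × (105.7 − 23.1) = 2990.12 c
Set equal: c = 2462 / 2990.12 = 0.823 J/(g·°C)

c = 0.823 J/(g·°C)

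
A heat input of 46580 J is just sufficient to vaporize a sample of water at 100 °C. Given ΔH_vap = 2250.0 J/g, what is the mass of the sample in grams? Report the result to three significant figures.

m = q / ΔH_vap = 46580 J / 2250.0 J/g = 20.7 g

m = 20.7 g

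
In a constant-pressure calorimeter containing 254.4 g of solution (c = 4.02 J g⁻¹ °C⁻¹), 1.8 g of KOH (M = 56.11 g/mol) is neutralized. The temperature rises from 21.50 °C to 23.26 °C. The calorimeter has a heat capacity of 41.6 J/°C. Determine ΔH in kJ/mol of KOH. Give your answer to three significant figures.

|ΔT| = |23.26 − 21.50| = 1.76 °C
|q_surr| = (254.4 × 4.02 + 41.6) × 1.76 = 1064.288 × 1.76 = 1873 J
n(KOH) = 1.8 / 56.11 = 0.03208 mol
Temperature rose, so q_rxn = −|q_surr| = -1.873 kJ
ΔH = q_rxn / n = -58.39 kJ/mol

ΔH = -58.4 kJ/mol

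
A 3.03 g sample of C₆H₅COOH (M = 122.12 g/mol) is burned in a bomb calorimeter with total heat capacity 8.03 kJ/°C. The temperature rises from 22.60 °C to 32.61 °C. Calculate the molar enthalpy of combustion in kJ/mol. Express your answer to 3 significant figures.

ΔT = 32.61 − 22.60 = 10.01 °C
q_cal = C_cal × ΔT = 8.03 × 10.01 = 80.3803 kJ
n = 3.03 / 122.12 = 0.02481 mol
q_rxn = −q_cal = -80.3803 kJ
ΔH = -80.3803 / 0.02481 = -3240 kJ/mol

ΔH = -3240 kJ/mol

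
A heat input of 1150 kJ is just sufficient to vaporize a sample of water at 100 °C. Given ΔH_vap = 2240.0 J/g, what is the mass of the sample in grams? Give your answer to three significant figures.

m = 513 g

m = q / ΔH_vap = 1150000 J / 2240.0 J/g = 513 g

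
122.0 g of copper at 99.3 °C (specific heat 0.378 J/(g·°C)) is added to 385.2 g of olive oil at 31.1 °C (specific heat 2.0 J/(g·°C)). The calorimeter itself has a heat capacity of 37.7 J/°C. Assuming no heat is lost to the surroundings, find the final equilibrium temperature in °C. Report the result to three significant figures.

Heat lost by copper = heat gained by olive oil + calorimeter.
(122.0)(0.378)(99.3 − T) = [(385.2)(2.0) + 37.7](T − 31.1)
46.116 (99.3 − T) = 808.1 (T − 31.1)
4579.3 − 46.116 T = 808.1 T − 25132
29711.3 = 854.216 T
T = 34.78 °C

T_f = 34.8 °C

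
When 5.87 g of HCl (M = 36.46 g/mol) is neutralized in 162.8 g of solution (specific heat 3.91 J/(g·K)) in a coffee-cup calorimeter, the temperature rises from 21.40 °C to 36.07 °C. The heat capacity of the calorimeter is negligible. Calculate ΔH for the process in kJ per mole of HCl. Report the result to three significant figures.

ΔH = -58.0 kJ/mol

|ΔT| = |36.07 − 21.40| = 14.67 °C
|q_surr| = (162.8 × 3.91) × 14.67 = 636.548 × 14.67 = 9338 J
n(HCl) = 5.87 / 36.46 = 0.1610 mol
Temperature rose, so q_rxn = −|q_surr| = -9.338 kJ
ΔH = q_rxn / n = -58.00 kJ/mol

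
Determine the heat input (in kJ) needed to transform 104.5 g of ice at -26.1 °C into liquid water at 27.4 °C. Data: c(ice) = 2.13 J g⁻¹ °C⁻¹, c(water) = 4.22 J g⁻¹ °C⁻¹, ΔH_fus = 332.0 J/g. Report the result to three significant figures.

q1 (heat ice -26.1→0.0 °C): 104.5 × 2.13 × 26.1 = 5809 J
q2 (melt at 0 °C): 104.5 × 332.0 = 34694 J
q3 (heat water 0.0→27.4 °C): 104.5 × 4.22 × 27.4 = 12083 J
Total: 5809 + 34694 + 12083 = 52586 J = 52.6 kJ

q = 52.6 kJ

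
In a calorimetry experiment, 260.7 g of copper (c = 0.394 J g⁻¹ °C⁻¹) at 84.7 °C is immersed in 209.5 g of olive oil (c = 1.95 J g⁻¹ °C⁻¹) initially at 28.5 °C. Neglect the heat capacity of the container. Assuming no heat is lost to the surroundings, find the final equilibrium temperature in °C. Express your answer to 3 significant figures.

Heat lost by copper = heat gained by olive oil.
(260.7)(0.394)(84.7 − T) = (209.5)(1.95)(T − 28.5)
102.7158 (84.7 − T) = 408.525 (T − 28.5)
8700.0 − 102.7158 T = 408.525 T − 11643
20343.0 = 511.2408 T
T = 39.79 °C

T_f = 39.8 °C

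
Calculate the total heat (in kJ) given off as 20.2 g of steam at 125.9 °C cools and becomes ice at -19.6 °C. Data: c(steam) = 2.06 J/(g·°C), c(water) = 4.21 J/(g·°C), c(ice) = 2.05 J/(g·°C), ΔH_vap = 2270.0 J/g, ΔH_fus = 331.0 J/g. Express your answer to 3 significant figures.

q1 (cool steam 125.9→100 °C): 20.2 × 2.06 × 25.9 = 1078 J
q2 (condense at 100 °C): 20.2 × 2270.0 = 45854 J
q3 (cool water 100→0 °C): 20.2 × 4.21 × 100.0 = 8504 J
q4 (freeze at 0 °C): 20.2 × 331.0 = 6686 J
q5 (cool ice 0→-19.6 °C): 20.2 × 2.05 × 19.6 = 812 J
Total: 1078 + 45854 + 8504 + 6686 + 812 = 62934 J = 62.9 kJ

q = 62.9 kJ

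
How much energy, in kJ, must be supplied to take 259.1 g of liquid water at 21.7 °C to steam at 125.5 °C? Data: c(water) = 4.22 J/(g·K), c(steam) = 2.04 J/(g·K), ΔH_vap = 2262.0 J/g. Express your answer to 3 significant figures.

q = 685 kJ

q1 (heat water 21.7→100.0 °C): 259.1 × 4.22 × 78.3 = 85613 J
q2 (vaporize at 100 °C): 259.1 × 2262.0 = 586084 J
q3 (heat steam 100.0→125.5 °C): 259.1 × 2.04 × 25.5 = 13478 J
Total: 85613 + 586084 + 13478 = 685175 J = 685 kJ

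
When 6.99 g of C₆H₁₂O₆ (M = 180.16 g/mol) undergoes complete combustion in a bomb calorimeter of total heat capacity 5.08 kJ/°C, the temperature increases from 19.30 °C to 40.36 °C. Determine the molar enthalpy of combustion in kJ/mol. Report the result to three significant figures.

ΔT = 40.36 − 19.30 = 21.06 °C
q_cal = C_cal × ΔT = 5.08 × 21.06 = 106.9848 kJ
n = 6.99 / 180.16 = 0.03880 mol
q_rxn = −q_cal = -106.9848 kJ
ΔH = -106.9848 / 0.03880 = -2757 kJ/mol

ΔH = -2760 kJ/mol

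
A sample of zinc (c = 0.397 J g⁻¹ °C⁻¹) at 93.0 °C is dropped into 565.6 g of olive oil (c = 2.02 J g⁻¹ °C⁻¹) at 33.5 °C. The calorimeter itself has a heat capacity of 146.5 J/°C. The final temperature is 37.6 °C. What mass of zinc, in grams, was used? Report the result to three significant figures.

m = 240 g

q_gained = (565.6 × 2.02 + 146.5) × (37.6 − 33.5) = 5285 J
q_lost = m × 0.397 × (93.0 − 37.6) = 21.9938 m
m = 5285 / 21.9938 = 240 g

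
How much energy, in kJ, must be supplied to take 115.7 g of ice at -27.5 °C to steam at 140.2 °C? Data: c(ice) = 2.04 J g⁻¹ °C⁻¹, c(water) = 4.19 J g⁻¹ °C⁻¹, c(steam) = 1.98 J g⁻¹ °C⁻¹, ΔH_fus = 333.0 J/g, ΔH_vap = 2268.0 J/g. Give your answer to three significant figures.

q1 (heat ice -27.5→0.0 °C): 115.7 × 2.04 × 27.5 = 6491 J
q2 (melt at 0 °C): 115.7 × 333.0 = 38528 J
q3 (heat water 0.0→100.0 °C): 115.7 × 4.19 × 100.0 = 48478 J
q4 (vaporize at 100 °C): 115.7 × 2268.0 = 262408 J
q5 (heat steam 100.0→140.2 °C): 115.7 × 1.98 × 40.2 = 9209 J
Total: 6491 + 38528 + 48478 + 262408 + 9209 = 365114 J = 365 kJ

q = 365 kJ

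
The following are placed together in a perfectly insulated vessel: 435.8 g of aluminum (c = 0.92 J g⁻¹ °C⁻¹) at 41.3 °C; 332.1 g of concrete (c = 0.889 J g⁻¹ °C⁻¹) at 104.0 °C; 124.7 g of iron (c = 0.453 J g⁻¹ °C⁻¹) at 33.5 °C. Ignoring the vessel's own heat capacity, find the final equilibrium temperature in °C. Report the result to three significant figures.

T_f = 65.3 °C

Σ mᵢcᵢ(T − Tᵢ) = 0  ⇒  T = Σ mᵢcᵢTᵢ / Σ mᵢcᵢ
Σ mᵢcᵢ = 435.8×0.92 + 332.1×0.889 + 124.7×0.453 = 752.6620
Σ mᵢcᵢTᵢ = 400.936×41.3 + 295.2369×104.0 + 56.4891×33.5 = 49156
T = 49156 / 752.6620 = 65.31 °C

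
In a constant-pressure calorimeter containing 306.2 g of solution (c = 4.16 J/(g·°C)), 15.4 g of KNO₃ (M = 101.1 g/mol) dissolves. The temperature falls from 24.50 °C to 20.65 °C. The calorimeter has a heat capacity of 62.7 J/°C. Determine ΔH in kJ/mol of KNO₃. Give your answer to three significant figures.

|ΔT| = |20.65 − 24.50| = 3.85 °C
|q_surr| = (306.2 × 4.16 + 62.7) × 3.85 = 1336.492 × 3.85 = 5145 J
n(KNO₃) = 15.4 / 101.1 = 0.1523 mol
Temperature fell, so q_rxn = +|q_surr| = 5.145 kJ
ΔH = q_rxn / n = 33.78 kJ/mol

ΔH = 33.8 kJ/mol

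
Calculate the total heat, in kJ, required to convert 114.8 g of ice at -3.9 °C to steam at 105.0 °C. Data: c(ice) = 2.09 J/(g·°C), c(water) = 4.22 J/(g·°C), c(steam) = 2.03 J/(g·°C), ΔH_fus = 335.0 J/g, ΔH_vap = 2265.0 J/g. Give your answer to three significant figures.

q = 349 kJ

q1 (heat ice -3.9→0.0 °C): 114.8 × 2.09 × 3.9 = 936 J
q2 (melt at 0 °C): 114.8 × 335.0 = 38458 J
q3 (heat water 0.0→100.0 °C): 114.8 × 4.22 × 100.0 = 48446 J
q4 (vaporize at 100 °C): 114.8 × 2265.0 = 260022 J
q5 (heat steam 100.0→105.0 °C): 114.8 × 2.03 × 5.0 = 1165 J
Total: 936 + 38458 + 48446 + 260022 + 1165 = 349027 J = 349 kJ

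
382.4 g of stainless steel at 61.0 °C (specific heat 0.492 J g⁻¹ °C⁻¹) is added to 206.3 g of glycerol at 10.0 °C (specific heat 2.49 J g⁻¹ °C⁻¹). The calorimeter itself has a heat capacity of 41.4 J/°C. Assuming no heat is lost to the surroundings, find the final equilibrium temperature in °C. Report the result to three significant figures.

T_f = 22.9 °C

Heat lost by stainless steel = heat gained by glycerol + calorimeter.
(382.4)(0.492)(61.0 − T) = [(206.3)(2.49) + 41.4](T − 10.0)
188.1408 (61.0 − T) = 555.087 (T − 10.0)
11477 − 188.1408 T = 555.087 T − 5550.9
17027.9 = 743.2278 T
T = 22.91 °C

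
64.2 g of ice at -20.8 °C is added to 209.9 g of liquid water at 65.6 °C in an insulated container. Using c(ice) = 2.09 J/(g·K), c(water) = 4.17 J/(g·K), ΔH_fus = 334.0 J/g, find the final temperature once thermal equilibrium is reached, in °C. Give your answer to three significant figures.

Heat to bring ice to 0 °C and melt it: q₁ = 64.2×2.09×20.8 + 64.2×334.0 = 24234 J
Heat the water can supply cooling to 0 °C: 209.9×4.17×65.6 = 57418.6 J > q₁, so all ice melts.
Energy balance: 209.9×4.17×(65.6 − T) = 24234 + 64.2×4.17×(T − 0)
875.283(65.6 − T) = 24234 + 267.714 T
57418.6 − 24234 = 1142.997 T
T = 33184.6 / 1142.997 = 29.03 °C

T_f = 29.0 °C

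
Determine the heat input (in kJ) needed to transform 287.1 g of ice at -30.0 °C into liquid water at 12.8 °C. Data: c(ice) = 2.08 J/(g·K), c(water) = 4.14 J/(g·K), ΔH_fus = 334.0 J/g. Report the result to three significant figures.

q = 129 kJ

q1 (heat ice -30.0→0.0 °C): 287.1 × 2.08 × 30.0 = 17915 J
q2 (melt at 0 °C): 287.1 × 334.0 = 95891 J
q3 (heat water 0.0→12.8 °C): 287.1 × 4.14 × 12.8 = 15214 J
Total: 17915 + 95891 + 15214 = 129020 J = 129 kJ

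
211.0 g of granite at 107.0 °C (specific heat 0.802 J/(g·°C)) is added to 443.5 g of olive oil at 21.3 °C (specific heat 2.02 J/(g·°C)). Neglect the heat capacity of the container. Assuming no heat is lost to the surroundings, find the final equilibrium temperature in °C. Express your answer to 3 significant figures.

T_f = 34.9 °C

Heat lost by granite = heat gained by olive oil.
(211.0)(0.802)(107.0 − T) = (443.5)(2.02)(T − 21.3)
169.222 (107.0 − T) = 895.87 (T − 21.3)
18107 − 169.222 T = 895.87 T − 19082
37189 = 1065.092 T
T = 34.92 °C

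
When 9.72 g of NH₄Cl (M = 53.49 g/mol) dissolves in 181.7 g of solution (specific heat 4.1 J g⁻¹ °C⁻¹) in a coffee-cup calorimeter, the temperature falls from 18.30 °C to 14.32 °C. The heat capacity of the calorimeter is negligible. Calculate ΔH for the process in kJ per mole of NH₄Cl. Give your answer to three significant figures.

ΔH = 16.3 kJ/mol

|ΔT| = |14.32 − 18.30| = 3.98 °C
|q_surr| = (181.7 × 4.1) × 3.98 = 744.97 × 3.98 = 2965 J
n(NH₄Cl) = 9.72 / 53.49 = 0.1817 mol
Temperature fell, so q_rxn = +|q_surr| = 2.965 kJ
ΔH = q_rxn / n = 16.32 kJ/mol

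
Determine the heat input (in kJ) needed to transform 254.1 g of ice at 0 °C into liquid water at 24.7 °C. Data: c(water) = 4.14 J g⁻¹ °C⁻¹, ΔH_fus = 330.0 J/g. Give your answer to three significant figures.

q = 110 kJ

q1 (melt at 0 °C): 254.1 × 330.0 = 83853 J
q2 (heat water 0.0→24.7 °C): 254.1 × 4.14 × 24.7 = 25984 J
Total: 83853 + 25984 = 109837 J = 110 kJ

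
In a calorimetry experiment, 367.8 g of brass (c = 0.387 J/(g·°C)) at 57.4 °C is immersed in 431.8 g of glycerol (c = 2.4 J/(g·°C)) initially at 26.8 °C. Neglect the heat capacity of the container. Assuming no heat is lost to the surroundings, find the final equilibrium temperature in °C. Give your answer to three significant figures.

Heat lost by brass = heat gained by glycerol.
(367.8)(0.387)(57.4 − T) = (431.8)(2.4)(T − 26.8)
142.3386 (57.4 − T) = 1036.32 (T − 26.8)
8170.2 − 142.3386 T = 1036.32 T − 27773
35943.2 = 1178.6586 T
T = 30.50 °C

T_f = 30.5 °C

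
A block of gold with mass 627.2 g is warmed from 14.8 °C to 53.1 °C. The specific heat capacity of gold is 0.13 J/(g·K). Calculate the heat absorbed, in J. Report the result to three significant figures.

q = 3120 J

q = m c ΔT = 627.2 × 0.13 × (53.1 − 14.8)
q = 627.2 × 0.13 × 38.3 = 3123 J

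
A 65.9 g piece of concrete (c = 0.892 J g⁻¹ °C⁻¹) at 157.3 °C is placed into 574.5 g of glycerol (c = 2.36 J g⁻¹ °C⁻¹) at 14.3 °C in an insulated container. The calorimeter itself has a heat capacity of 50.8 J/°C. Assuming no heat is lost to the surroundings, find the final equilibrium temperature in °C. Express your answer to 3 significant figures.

Heat lost by concrete = heat gained by glycerol + calorimeter.
(65.9)(0.892)(157.3 − T) = [(574.5)(2.36) + 50.8](T − 14.3)
58.7828 (157.3 − T) = 1406.62 (T − 14.3)
9246.5 − 58.7828 T = 1406.62 T − 20115
29361.5 = 1465.4028 T
T = 20.04 °C

T_f = 20.0 °C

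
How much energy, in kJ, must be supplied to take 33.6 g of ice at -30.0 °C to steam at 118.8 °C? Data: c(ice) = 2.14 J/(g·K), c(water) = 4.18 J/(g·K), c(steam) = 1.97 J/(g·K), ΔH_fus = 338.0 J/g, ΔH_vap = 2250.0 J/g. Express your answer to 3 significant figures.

q = 104 kJ

q1 (heat ice -30.0→0.0 °C): 33.6 × 2.14 × 30.0 = 2157 J
q2 (melt at 0 °C): 33.6 × 338.0 = 11357 J
q3 (heat water 0.0→100.0 °C): 33.6 × 4.18 × 100.0 = 14045 J
q4 (vaporize at 100 °C): 33.6 × 2250.0 = 75600 J
q5 (heat steam 100.0→118.8 °C): 33.6 × 1.97 × 18.8 = 1244 J
Total: 2157 + 11357 + 14045 + 75600 + 1244 = 104403 J = 104 kJ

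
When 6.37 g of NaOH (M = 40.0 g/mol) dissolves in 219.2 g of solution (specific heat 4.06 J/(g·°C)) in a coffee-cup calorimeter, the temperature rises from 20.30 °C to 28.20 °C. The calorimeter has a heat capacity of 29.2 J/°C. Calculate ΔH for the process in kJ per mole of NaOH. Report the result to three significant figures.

ΔH = -45.6 kJ/mol

|ΔT| = |28.20 − 20.30| = 7.90 °C
|q_surr| = (219.2 × 4.06 + 29.2) × 7.90 = 919.152 × 7.90 = 7261 J
n(NaOH) = 6.37 / 40.0 = 0.1593 mol
Temperature rose, so q_rxn = −|q_surr| = -7.261 kJ
ΔH = q_rxn / n = -45.58 kJ/mol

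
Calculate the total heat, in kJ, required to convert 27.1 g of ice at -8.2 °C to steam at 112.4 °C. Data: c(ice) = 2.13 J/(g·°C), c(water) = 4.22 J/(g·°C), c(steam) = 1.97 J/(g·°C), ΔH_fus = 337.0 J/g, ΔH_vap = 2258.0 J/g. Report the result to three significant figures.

q = 82.9 kJ

q1 (heat ice -8.2→0.0 °C): 27.1 × 2.13 × 8.2 = 473 J
q2 (melt at 0 °C): 27.1 × 337.0 = 9133 J
q3 (heat water 0.0→100.0 °C): 27.1 × 4.22 × 100.0 = 11436 J
q4 (vaporize at 100 °C): 27.1 × 2258.0 = 61192 J
q5 (heat steam 100.0→112.4 °C): 27.1 × 1.97 × 12.4 = 662 J
Total: 473 + 9133 + 11436 + 61192 + 662 = 82896 J = 82.9 kJ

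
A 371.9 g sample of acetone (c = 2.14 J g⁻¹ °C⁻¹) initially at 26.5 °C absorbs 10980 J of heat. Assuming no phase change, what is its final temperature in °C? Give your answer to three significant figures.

T_f = 40.3 °C

ΔT = q / (m c) = 10980 / (371.9 × 2.14) = 13.80 °C
T_f = 26.5 + 13.80 = 40.30 °C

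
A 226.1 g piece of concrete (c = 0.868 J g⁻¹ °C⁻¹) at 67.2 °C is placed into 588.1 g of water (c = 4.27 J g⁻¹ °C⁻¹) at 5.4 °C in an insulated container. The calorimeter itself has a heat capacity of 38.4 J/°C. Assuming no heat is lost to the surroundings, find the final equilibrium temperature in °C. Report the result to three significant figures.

Heat lost by concrete = heat gained by water + calorimeter.
(226.1)(0.868)(67.2 − T) = [(588.1)(4.27) + 38.4](T − 5.4)
196.2548 (67.2 − T) = 2549.587 (T − 5.4)
13188 − 196.2548 T = 2549.587 T − 13768
26956 = 2745.8418 T
T = 9.817 °C

T_f = 9.82 °C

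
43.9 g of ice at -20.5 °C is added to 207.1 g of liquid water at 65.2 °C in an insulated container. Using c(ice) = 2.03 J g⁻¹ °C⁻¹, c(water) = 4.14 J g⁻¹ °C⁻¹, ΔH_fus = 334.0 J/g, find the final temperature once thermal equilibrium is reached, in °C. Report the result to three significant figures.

Heat to bring ice to 0 °C and melt it: q₁ = 43.9×2.03×20.5 + 43.9×334.0 = 16489 J
Heat the water can supply cooling to 0 °C: 207.1×4.14×65.2 = 55902.1 J > q₁, so all ice melts.
Energy balance: 207.1×4.14×(65.2 − T) = 16489 + 43.9×4.14×(T − 0)
857.394(65.2 − T) = 16489 + 181.746 T
55902.1 − 16489 = 1039.140 T
T = 39413.1 / 1039.140 = 37.93 °C

T_f = 37.9 °C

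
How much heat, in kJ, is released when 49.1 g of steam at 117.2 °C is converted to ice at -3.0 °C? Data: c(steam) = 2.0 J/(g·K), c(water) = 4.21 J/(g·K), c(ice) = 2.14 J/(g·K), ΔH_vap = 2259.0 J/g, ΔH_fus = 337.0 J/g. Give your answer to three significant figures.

q = 150 kJ

q1 (cool steam 117.2→100 °C): 49.1 × 2.0 × 17.2 = 1689 J
q2 (condense at 100 °C): 49.1 × 2259.0 = 110917 J
q3 (cool water 100→0 °C): 49.1 × 4.21 × 100.0 = 20671 J
q4 (freeze at 0 °C): 49.1 × 337.0 = 16547 J
q5 (cool ice 0→-3.0 °C): 49.1 × 2.14 × 3.0 = 315 J
Total: 1689 + 110917 + 20671 + 16547 + 315 = 150139 J = 150 kJ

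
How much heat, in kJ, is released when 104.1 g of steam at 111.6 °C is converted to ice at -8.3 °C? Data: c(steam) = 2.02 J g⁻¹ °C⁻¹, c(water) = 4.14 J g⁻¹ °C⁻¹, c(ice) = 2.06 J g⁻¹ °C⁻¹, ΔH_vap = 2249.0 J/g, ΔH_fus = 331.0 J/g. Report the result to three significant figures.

q = 316 kJ

q1 (cool steam 111.6→100 °C): 104.1 × 2.02 × 11.6 = 2439 J
q2 (condense at 100 °C): 104.1 × 2249.0 = 234121 J
q3 (cool water 100→0 °C): 104.1 × 4.14 × 100.0 = 43097 J
q4 (freeze at 0 °C): 104.1 × 331.0 = 34457 J
q5 (cool ice 0→-8.3 °C): 104.1 × 2.06 × 8.3 = 1780 J
Total: 2439 + 234121 + 43097 + 34457 + 1780 = 315894 J = 316 kJ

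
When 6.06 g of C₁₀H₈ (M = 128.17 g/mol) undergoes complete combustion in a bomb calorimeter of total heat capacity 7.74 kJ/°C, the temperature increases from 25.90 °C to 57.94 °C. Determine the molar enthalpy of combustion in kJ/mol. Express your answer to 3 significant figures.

ΔT = 57.94 − 25.90 = 32.04 °C
q_cal = C_cal × ΔT = 7.74 × 32.04 = 247.9896 kJ
n = 6.06 / 128.17 = 0.04728 mol
q_rxn = −q_cal = -247.9896 kJ
ΔH = -247.9896 / 0.04728 = -5245 kJ/mol

ΔH = -5250 kJ/mol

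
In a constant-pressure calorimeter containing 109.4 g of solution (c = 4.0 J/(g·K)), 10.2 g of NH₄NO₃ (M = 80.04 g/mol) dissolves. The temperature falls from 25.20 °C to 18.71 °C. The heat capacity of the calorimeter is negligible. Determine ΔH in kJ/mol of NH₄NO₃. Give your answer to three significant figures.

ΔH = 22.3 kJ/mol

|ΔT| = |18.71 − 25.20| = 6.49 °C
|q_surr| = (109.4 × 4.0) × 6.49 = 437.6 × 6.49 = 2840 J
n(NH₄NO₃) = 10.2 / 80.04 = 0.1274 mol
Temperature fell, so q_rxn = +|q_surr| = 2.840 kJ
ΔH = q_rxn / n = 22.29 kJ/mol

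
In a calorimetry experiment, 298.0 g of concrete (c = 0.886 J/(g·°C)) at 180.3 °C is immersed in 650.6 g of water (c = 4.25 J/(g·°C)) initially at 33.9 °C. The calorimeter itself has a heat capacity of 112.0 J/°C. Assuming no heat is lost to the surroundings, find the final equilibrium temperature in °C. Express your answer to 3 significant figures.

Heat lost by concrete = heat gained by water + calorimeter.
(298.0)(0.886)(180.3 − T) = [(650.6)(4.25) + 112.0](T − 33.9)
264.028 (180.3 − T) = 2877.05 (T − 33.9)
47604 − 264.028 T = 2877.05 T − 97532
145136 = 3141.078 T
T = 46.21 °C

T_f = 46.2 °C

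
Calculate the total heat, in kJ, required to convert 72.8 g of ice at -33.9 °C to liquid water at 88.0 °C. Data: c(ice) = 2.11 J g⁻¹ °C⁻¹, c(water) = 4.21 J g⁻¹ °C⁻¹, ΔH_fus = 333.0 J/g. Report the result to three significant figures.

q = 56.4 kJ

q1 (heat ice -33.9→0.0 °C): 72.8 × 2.11 × 33.9 = 5207 J
q2 (melt at 0 °C): 72.8 × 333.0 = 24242 J
q3 (heat water 0.0→88.0 °C): 72.8 × 4.21 × 88.0 = 26971 J
Total: 5207 + 24242 + 26971 = 56420 J = 56.4 kJ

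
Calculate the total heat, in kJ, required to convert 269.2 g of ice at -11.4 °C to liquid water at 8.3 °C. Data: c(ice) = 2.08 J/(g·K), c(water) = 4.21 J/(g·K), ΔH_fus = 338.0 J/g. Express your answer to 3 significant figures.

q = 107 kJ

q1 (heat ice -11.4→0.0 °C): 269.2 × 2.08 × 11.4 = 6383 J
q2 (melt at 0 °C): 269.2 × 338.0 = 90990 J
q3 (heat water 0.0→8.3 °C): 269.2 × 4.21 × 8.3 = 9407 J
Total: 6383 + 90990 + 9407 = 106780 J = 107 kJ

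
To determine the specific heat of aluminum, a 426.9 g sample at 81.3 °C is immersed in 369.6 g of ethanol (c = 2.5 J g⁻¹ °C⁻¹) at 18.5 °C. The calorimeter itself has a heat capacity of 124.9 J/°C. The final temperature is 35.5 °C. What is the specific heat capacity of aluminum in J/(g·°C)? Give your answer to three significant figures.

c = 0.912 J/(g·°C)

q_gained = (369.6 × 2.5 + 124.9) × (35.5 − 18.5) = 17830 J
q_lost = 426.9 × c × (81.3 − 35.5) = 19552.02 c
Set equal: c = 17830 / 19552.02 = 0.912 J/(g·°C)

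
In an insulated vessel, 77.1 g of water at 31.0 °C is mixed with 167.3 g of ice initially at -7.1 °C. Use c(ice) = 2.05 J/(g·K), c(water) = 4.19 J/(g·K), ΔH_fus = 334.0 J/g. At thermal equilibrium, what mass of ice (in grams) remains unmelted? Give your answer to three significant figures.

m_ice remaining = 145 g

Heat to warm all ice to 0 °C: 167.3×2.05×7.1 = 2435.1 J
Heat released by water cooling to 0 °C: 77.1×4.19×31.0 = 10015 J
10015 J < 2435.1 + 167.3×334.0 = 58313.3 J, so not all ice melts; final T = 0 °C.
Heat left for melting: 10015 − 2435.1 = 7579.9 J
Mass melted = 7579.9 / 334.0 = 22.69 g
Ice remaining = 167.3 − 22.69 = 144.61 g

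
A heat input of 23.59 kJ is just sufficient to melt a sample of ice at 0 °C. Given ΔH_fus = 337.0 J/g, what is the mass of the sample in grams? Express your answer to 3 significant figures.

m = 70.0 g

m = q / ΔH_fus = 23590 J / 337.0 J/g = 70.0 g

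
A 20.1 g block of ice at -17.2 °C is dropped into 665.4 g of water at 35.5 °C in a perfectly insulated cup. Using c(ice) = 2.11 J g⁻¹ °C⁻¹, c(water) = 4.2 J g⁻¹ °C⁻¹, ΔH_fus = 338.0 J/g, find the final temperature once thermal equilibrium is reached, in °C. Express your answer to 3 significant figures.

T_f = 31.8 °C

Heat to bring ice to 0 °C and melt it: q₁ = 20.1×2.11×17.2 + 20.1×338.0 = 7523.3 J
Heat the water can supply cooling to 0 °C: 665.4×4.2×35.5 = 99211.1 J > q₁, so all ice melts.
Energy balance: 665.4×4.2×(35.5 − T) = 7523.3 + 20.1×4.2×(T − 0)
2794.68(35.5 − T) = 7523.3 + 84.42 T
99211.1 − 7523.3 = 2879.10 T
T = 91687.8 / 2879.10 = 31.846 °C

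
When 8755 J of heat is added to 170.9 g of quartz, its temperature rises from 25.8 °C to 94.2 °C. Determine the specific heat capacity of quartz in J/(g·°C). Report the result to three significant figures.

c = 0.749 J/(g·°C)

c = q / (m ΔT) = 8755 / (170.9 × 68.4)
c = 8755 / 11689.56 = 0.749 J/(g·°C)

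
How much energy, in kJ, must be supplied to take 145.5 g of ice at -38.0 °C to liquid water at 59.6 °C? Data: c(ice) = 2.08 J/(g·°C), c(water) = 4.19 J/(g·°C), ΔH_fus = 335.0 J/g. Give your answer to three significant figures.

q = 96.6 kJ

q1 (heat ice -38.0→0.0 °C): 145.5 × 2.08 × 38.0 = 11500 J
q2 (melt at 0 °C): 145.5 × 335.0 = 48743 J
q3 (heat water 0.0→59.6 °C): 145.5 × 4.19 × 59.6 = 36335 J
Total: 11500 + 48743 + 36335 = 96578 J = 96.6 kJ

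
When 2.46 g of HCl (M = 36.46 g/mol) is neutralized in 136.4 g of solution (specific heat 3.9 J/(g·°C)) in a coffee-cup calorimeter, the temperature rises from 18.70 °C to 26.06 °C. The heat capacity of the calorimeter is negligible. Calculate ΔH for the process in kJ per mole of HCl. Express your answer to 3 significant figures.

ΔH = -58.0 kJ/mol

|ΔT| = |26.06 − 18.70| = 7.36 °C
|q_surr| = (136.4 × 3.9) × 7.36 = 531.96 × 7.36 = 3915 J
n(HCl) = 2.46 / 36.46 = 0.06747 mol
Temperature rose, so q_rxn = −|q_surr| = -3.915 kJ
ΔH = q_rxn / n = -58.03 kJ/mol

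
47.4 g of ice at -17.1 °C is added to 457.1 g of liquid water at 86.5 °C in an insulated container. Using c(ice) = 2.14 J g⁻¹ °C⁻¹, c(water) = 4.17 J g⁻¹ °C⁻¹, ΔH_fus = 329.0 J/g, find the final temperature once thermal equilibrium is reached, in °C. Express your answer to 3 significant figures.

T_f = 70.1 °C

Heat to bring ice to 0 °C and melt it: q₁ = 47.4×2.14×17.1 + 47.4×329.0 = 17329 J
Heat the water can supply cooling to 0 °C: 457.1×4.17×86.5 = 164878 J > q₁, so all ice melts.
Energy balance: 457.1×4.17×(86.5 − T) = 17329 + 47.4×4.17×(T − 0)
1906.107(86.5 − T) = 17329 + 197.658 T
164878 − 17329 = 2103.765 T
T = 147549 / 2103.765 = 70.14 °C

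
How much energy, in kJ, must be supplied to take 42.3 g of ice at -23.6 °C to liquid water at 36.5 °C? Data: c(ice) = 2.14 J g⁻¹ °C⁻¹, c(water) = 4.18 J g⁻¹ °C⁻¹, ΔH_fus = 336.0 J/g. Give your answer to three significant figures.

q1 (heat ice -23.6→0.0 °C): 42.3 × 2.14 × 23.6 = 2136 J
q2 (melt at 0 °C): 42.3 × 336.0 = 14213 J
q3 (heat water 0.0→36.5 °C): 42.3 × 4.18 × 36.5 = 6454 J
Total: 2136 + 14213 + 6454 = 22803 J = 22.8 kJ

q = 22.8 kJ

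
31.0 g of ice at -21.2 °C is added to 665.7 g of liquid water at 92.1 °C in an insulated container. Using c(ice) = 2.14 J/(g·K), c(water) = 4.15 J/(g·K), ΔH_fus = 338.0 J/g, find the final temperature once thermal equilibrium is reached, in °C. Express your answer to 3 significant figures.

T_f = 83.9 °C

Heat to bring ice to 0 °C and melt it: q₁ = 31.0×2.14×21.2 + 31.0×338.0 = 11884 J
Heat the water can supply cooling to 0 °C: 665.7×4.15×92.1 = 254441 J > q₁, so all ice melts.
Energy balance: 665.7×4.15×(92.1 − T) = 11884 + 31.0×4.15×(T − 0)
2762.655(92.1 − T) = 11884 + 128.65 T
254441 − 11884 = 2891.305 T
T = 242557 / 2891.305 = 83.89 °C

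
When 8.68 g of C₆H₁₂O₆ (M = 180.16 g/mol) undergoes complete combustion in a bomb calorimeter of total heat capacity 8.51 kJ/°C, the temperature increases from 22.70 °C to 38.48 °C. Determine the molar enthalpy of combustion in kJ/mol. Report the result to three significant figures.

ΔT = 38.48 − 22.70 = 15.78 °C
q_cal = C_cal × ΔT = 8.51 × 15.78 = 134.2878 kJ
n = 8.68 / 180.16 = 0.04818 mol
q_rxn = −q_cal = -134.2878 kJ
ΔH = -134.2878 / 0.04818 = -2787 kJ/mol

ΔH = -2790 kJ/mol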